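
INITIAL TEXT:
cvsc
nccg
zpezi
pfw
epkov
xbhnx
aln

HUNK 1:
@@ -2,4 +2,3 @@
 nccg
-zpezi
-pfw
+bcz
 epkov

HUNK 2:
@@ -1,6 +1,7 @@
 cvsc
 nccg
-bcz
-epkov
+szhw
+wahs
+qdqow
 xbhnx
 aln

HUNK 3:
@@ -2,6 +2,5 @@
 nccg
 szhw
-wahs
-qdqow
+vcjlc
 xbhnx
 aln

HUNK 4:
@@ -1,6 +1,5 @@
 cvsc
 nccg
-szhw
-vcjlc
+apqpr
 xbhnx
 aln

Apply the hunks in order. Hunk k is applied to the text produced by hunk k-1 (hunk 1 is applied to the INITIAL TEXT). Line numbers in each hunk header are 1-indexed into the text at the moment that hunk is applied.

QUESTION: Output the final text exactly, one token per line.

Answer: cvsc
nccg
apqpr
xbhnx
aln

Derivation:
Hunk 1: at line 2 remove [zpezi,pfw] add [bcz] -> 6 lines: cvsc nccg bcz epkov xbhnx aln
Hunk 2: at line 1 remove [bcz,epkov] add [szhw,wahs,qdqow] -> 7 lines: cvsc nccg szhw wahs qdqow xbhnx aln
Hunk 3: at line 2 remove [wahs,qdqow] add [vcjlc] -> 6 lines: cvsc nccg szhw vcjlc xbhnx aln
Hunk 4: at line 1 remove [szhw,vcjlc] add [apqpr] -> 5 lines: cvsc nccg apqpr xbhnx aln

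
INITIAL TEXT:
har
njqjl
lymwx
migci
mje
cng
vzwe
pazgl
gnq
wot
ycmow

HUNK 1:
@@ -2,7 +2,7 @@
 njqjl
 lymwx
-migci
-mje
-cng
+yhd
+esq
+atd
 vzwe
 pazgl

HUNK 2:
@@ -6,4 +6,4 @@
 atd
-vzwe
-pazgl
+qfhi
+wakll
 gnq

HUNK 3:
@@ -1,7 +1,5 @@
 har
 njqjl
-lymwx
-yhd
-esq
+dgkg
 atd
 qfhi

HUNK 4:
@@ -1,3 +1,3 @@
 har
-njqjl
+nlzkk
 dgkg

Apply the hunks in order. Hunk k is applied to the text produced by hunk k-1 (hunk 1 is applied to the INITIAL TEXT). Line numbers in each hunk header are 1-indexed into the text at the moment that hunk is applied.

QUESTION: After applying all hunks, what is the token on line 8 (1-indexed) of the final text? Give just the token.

Answer: wot

Derivation:
Hunk 1: at line 2 remove [migci,mje,cng] add [yhd,esq,atd] -> 11 lines: har njqjl lymwx yhd esq atd vzwe pazgl gnq wot ycmow
Hunk 2: at line 6 remove [vzwe,pazgl] add [qfhi,wakll] -> 11 lines: har njqjl lymwx yhd esq atd qfhi wakll gnq wot ycmow
Hunk 3: at line 1 remove [lymwx,yhd,esq] add [dgkg] -> 9 lines: har njqjl dgkg atd qfhi wakll gnq wot ycmow
Hunk 4: at line 1 remove [njqjl] add [nlzkk] -> 9 lines: har nlzkk dgkg atd qfhi wakll gnq wot ycmow
Final line 8: wot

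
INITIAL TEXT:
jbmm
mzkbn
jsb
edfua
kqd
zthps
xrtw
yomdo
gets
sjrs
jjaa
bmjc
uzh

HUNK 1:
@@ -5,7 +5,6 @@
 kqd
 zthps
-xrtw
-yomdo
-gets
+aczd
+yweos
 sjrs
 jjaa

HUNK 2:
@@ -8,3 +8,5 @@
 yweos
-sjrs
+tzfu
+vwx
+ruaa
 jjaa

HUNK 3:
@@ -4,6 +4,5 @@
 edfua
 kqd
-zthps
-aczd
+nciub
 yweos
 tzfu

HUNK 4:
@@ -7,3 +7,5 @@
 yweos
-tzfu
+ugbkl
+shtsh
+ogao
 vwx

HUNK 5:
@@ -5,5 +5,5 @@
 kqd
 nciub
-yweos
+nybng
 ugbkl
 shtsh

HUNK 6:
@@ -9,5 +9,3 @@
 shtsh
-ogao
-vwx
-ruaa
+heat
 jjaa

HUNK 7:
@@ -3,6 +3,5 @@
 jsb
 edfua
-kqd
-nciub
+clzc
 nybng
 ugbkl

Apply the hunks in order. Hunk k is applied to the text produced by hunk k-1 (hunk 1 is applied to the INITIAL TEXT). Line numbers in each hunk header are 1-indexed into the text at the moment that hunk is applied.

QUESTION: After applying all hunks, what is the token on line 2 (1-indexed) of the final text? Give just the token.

Hunk 1: at line 5 remove [xrtw,yomdo,gets] add [aczd,yweos] -> 12 lines: jbmm mzkbn jsb edfua kqd zthps aczd yweos sjrs jjaa bmjc uzh
Hunk 2: at line 8 remove [sjrs] add [tzfu,vwx,ruaa] -> 14 lines: jbmm mzkbn jsb edfua kqd zthps aczd yweos tzfu vwx ruaa jjaa bmjc uzh
Hunk 3: at line 4 remove [zthps,aczd] add [nciub] -> 13 lines: jbmm mzkbn jsb edfua kqd nciub yweos tzfu vwx ruaa jjaa bmjc uzh
Hunk 4: at line 7 remove [tzfu] add [ugbkl,shtsh,ogao] -> 15 lines: jbmm mzkbn jsb edfua kqd nciub yweos ugbkl shtsh ogao vwx ruaa jjaa bmjc uzh
Hunk 5: at line 5 remove [yweos] add [nybng] -> 15 lines: jbmm mzkbn jsb edfua kqd nciub nybng ugbkl shtsh ogao vwx ruaa jjaa bmjc uzh
Hunk 6: at line 9 remove [ogao,vwx,ruaa] add [heat] -> 13 lines: jbmm mzkbn jsb edfua kqd nciub nybng ugbkl shtsh heat jjaa bmjc uzh
Hunk 7: at line 3 remove [kqd,nciub] add [clzc] -> 12 lines: jbmm mzkbn jsb edfua clzc nybng ugbkl shtsh heat jjaa bmjc uzh
Final line 2: mzkbn

Answer: mzkbn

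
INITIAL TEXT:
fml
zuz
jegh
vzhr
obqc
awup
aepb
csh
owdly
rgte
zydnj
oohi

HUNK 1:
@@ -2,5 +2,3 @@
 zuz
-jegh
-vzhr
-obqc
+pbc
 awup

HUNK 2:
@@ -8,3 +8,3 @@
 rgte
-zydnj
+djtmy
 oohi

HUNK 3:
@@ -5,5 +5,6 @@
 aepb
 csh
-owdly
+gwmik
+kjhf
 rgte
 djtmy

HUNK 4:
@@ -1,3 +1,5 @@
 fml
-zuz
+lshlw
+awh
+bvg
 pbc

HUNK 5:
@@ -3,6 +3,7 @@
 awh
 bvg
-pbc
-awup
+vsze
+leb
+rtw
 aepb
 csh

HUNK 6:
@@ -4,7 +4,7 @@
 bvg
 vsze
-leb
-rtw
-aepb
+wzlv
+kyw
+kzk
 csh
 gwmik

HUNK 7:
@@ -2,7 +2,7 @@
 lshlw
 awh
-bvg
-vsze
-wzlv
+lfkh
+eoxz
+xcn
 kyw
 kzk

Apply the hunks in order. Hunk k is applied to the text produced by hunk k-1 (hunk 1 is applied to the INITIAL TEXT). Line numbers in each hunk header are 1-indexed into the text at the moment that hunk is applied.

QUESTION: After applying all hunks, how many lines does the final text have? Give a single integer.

Hunk 1: at line 2 remove [jegh,vzhr,obqc] add [pbc] -> 10 lines: fml zuz pbc awup aepb csh owdly rgte zydnj oohi
Hunk 2: at line 8 remove [zydnj] add [djtmy] -> 10 lines: fml zuz pbc awup aepb csh owdly rgte djtmy oohi
Hunk 3: at line 5 remove [owdly] add [gwmik,kjhf] -> 11 lines: fml zuz pbc awup aepb csh gwmik kjhf rgte djtmy oohi
Hunk 4: at line 1 remove [zuz] add [lshlw,awh,bvg] -> 13 lines: fml lshlw awh bvg pbc awup aepb csh gwmik kjhf rgte djtmy oohi
Hunk 5: at line 3 remove [pbc,awup] add [vsze,leb,rtw] -> 14 lines: fml lshlw awh bvg vsze leb rtw aepb csh gwmik kjhf rgte djtmy oohi
Hunk 6: at line 4 remove [leb,rtw,aepb] add [wzlv,kyw,kzk] -> 14 lines: fml lshlw awh bvg vsze wzlv kyw kzk csh gwmik kjhf rgte djtmy oohi
Hunk 7: at line 2 remove [bvg,vsze,wzlv] add [lfkh,eoxz,xcn] -> 14 lines: fml lshlw awh lfkh eoxz xcn kyw kzk csh gwmik kjhf rgte djtmy oohi
Final line count: 14

Answer: 14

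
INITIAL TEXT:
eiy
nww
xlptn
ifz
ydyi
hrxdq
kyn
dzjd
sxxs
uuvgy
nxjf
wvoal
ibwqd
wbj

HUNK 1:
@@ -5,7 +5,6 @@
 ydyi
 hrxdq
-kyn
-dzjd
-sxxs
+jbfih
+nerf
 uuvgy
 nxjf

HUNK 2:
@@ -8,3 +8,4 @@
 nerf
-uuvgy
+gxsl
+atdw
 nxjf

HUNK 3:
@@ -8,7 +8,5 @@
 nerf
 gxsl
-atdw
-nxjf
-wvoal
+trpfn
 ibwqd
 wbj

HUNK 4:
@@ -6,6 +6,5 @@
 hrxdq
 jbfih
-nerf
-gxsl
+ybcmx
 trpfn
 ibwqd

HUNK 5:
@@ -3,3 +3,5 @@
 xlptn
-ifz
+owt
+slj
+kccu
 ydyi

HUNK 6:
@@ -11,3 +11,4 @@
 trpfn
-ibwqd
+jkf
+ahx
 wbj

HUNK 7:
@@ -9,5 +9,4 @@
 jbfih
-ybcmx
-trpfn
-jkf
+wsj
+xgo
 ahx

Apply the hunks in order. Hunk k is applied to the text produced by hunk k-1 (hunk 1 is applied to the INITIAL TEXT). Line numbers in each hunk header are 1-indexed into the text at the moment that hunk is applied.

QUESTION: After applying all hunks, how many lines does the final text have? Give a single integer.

Answer: 13

Derivation:
Hunk 1: at line 5 remove [kyn,dzjd,sxxs] add [jbfih,nerf] -> 13 lines: eiy nww xlptn ifz ydyi hrxdq jbfih nerf uuvgy nxjf wvoal ibwqd wbj
Hunk 2: at line 8 remove [uuvgy] add [gxsl,atdw] -> 14 lines: eiy nww xlptn ifz ydyi hrxdq jbfih nerf gxsl atdw nxjf wvoal ibwqd wbj
Hunk 3: at line 8 remove [atdw,nxjf,wvoal] add [trpfn] -> 12 lines: eiy nww xlptn ifz ydyi hrxdq jbfih nerf gxsl trpfn ibwqd wbj
Hunk 4: at line 6 remove [nerf,gxsl] add [ybcmx] -> 11 lines: eiy nww xlptn ifz ydyi hrxdq jbfih ybcmx trpfn ibwqd wbj
Hunk 5: at line 3 remove [ifz] add [owt,slj,kccu] -> 13 lines: eiy nww xlptn owt slj kccu ydyi hrxdq jbfih ybcmx trpfn ibwqd wbj
Hunk 6: at line 11 remove [ibwqd] add [jkf,ahx] -> 14 lines: eiy nww xlptn owt slj kccu ydyi hrxdq jbfih ybcmx trpfn jkf ahx wbj
Hunk 7: at line 9 remove [ybcmx,trpfn,jkf] add [wsj,xgo] -> 13 lines: eiy nww xlptn owt slj kccu ydyi hrxdq jbfih wsj xgo ahx wbj
Final line count: 13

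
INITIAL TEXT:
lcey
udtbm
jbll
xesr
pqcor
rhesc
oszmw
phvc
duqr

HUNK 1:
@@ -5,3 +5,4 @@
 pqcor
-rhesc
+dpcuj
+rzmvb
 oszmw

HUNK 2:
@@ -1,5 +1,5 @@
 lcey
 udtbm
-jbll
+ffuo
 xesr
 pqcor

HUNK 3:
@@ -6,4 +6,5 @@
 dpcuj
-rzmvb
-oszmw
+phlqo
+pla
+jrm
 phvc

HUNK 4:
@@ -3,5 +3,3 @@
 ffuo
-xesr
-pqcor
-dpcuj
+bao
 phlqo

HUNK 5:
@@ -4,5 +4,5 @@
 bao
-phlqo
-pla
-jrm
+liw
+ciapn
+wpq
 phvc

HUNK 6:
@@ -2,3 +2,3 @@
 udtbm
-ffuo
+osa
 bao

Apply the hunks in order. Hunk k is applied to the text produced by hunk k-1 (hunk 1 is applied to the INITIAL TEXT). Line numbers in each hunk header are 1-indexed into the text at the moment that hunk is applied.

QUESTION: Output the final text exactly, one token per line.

Hunk 1: at line 5 remove [rhesc] add [dpcuj,rzmvb] -> 10 lines: lcey udtbm jbll xesr pqcor dpcuj rzmvb oszmw phvc duqr
Hunk 2: at line 1 remove [jbll] add [ffuo] -> 10 lines: lcey udtbm ffuo xesr pqcor dpcuj rzmvb oszmw phvc duqr
Hunk 3: at line 6 remove [rzmvb,oszmw] add [phlqo,pla,jrm] -> 11 lines: lcey udtbm ffuo xesr pqcor dpcuj phlqo pla jrm phvc duqr
Hunk 4: at line 3 remove [xesr,pqcor,dpcuj] add [bao] -> 9 lines: lcey udtbm ffuo bao phlqo pla jrm phvc duqr
Hunk 5: at line 4 remove [phlqo,pla,jrm] add [liw,ciapn,wpq] -> 9 lines: lcey udtbm ffuo bao liw ciapn wpq phvc duqr
Hunk 6: at line 2 remove [ffuo] add [osa] -> 9 lines: lcey udtbm osa bao liw ciapn wpq phvc duqr

Answer: lcey
udtbm
osa
bao
liw
ciapn
wpq
phvc
duqr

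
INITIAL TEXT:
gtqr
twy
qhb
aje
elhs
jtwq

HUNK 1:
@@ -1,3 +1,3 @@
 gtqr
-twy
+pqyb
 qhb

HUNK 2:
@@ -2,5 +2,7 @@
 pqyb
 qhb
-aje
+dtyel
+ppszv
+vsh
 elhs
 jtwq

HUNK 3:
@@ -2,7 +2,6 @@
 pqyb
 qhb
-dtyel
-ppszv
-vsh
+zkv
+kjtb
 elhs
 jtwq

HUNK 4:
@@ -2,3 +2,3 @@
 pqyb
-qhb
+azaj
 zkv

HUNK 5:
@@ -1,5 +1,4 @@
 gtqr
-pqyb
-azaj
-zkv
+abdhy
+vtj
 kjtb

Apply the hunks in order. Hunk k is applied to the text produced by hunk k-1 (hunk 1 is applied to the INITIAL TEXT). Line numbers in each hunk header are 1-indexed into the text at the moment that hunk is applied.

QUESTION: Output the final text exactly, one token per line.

Hunk 1: at line 1 remove [twy] add [pqyb] -> 6 lines: gtqr pqyb qhb aje elhs jtwq
Hunk 2: at line 2 remove [aje] add [dtyel,ppszv,vsh] -> 8 lines: gtqr pqyb qhb dtyel ppszv vsh elhs jtwq
Hunk 3: at line 2 remove [dtyel,ppszv,vsh] add [zkv,kjtb] -> 7 lines: gtqr pqyb qhb zkv kjtb elhs jtwq
Hunk 4: at line 2 remove [qhb] add [azaj] -> 7 lines: gtqr pqyb azaj zkv kjtb elhs jtwq
Hunk 5: at line 1 remove [pqyb,azaj,zkv] add [abdhy,vtj] -> 6 lines: gtqr abdhy vtj kjtb elhs jtwq

Answer: gtqr
abdhy
vtj
kjtb
elhs
jtwq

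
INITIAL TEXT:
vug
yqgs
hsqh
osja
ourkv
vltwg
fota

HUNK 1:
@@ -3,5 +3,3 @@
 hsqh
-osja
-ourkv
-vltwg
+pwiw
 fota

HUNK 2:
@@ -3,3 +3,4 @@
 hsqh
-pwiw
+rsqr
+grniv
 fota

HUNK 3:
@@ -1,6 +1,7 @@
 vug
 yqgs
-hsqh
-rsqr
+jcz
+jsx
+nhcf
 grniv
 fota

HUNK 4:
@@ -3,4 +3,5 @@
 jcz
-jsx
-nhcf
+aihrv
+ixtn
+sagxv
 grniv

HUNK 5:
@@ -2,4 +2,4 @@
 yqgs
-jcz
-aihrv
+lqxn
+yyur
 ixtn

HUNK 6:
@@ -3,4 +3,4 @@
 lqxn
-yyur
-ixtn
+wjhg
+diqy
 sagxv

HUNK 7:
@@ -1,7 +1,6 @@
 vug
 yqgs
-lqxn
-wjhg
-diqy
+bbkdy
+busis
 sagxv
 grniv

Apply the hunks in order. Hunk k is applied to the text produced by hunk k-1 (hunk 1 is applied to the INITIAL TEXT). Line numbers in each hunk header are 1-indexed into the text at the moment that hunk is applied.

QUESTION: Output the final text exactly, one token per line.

Answer: vug
yqgs
bbkdy
busis
sagxv
grniv
fota

Derivation:
Hunk 1: at line 3 remove [osja,ourkv,vltwg] add [pwiw] -> 5 lines: vug yqgs hsqh pwiw fota
Hunk 2: at line 3 remove [pwiw] add [rsqr,grniv] -> 6 lines: vug yqgs hsqh rsqr grniv fota
Hunk 3: at line 1 remove [hsqh,rsqr] add [jcz,jsx,nhcf] -> 7 lines: vug yqgs jcz jsx nhcf grniv fota
Hunk 4: at line 3 remove [jsx,nhcf] add [aihrv,ixtn,sagxv] -> 8 lines: vug yqgs jcz aihrv ixtn sagxv grniv fota
Hunk 5: at line 2 remove [jcz,aihrv] add [lqxn,yyur] -> 8 lines: vug yqgs lqxn yyur ixtn sagxv grniv fota
Hunk 6: at line 3 remove [yyur,ixtn] add [wjhg,diqy] -> 8 lines: vug yqgs lqxn wjhg diqy sagxv grniv fota
Hunk 7: at line 1 remove [lqxn,wjhg,diqy] add [bbkdy,busis] -> 7 lines: vug yqgs bbkdy busis sagxv grniv fota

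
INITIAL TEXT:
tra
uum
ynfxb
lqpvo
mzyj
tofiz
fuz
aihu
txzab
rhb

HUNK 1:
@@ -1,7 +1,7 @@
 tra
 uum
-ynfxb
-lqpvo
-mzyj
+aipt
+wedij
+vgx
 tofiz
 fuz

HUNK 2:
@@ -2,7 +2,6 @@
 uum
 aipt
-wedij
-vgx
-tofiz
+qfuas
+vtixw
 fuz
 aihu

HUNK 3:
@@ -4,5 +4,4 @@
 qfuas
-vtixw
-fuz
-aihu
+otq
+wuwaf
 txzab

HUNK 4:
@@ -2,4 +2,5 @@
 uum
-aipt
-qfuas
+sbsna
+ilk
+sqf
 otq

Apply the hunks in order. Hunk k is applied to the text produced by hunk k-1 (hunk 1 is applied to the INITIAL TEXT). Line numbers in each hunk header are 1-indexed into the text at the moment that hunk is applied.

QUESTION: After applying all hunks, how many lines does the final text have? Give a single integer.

Answer: 9

Derivation:
Hunk 1: at line 1 remove [ynfxb,lqpvo,mzyj] add [aipt,wedij,vgx] -> 10 lines: tra uum aipt wedij vgx tofiz fuz aihu txzab rhb
Hunk 2: at line 2 remove [wedij,vgx,tofiz] add [qfuas,vtixw] -> 9 lines: tra uum aipt qfuas vtixw fuz aihu txzab rhb
Hunk 3: at line 4 remove [vtixw,fuz,aihu] add [otq,wuwaf] -> 8 lines: tra uum aipt qfuas otq wuwaf txzab rhb
Hunk 4: at line 2 remove [aipt,qfuas] add [sbsna,ilk,sqf] -> 9 lines: tra uum sbsna ilk sqf otq wuwaf txzab rhb
Final line count: 9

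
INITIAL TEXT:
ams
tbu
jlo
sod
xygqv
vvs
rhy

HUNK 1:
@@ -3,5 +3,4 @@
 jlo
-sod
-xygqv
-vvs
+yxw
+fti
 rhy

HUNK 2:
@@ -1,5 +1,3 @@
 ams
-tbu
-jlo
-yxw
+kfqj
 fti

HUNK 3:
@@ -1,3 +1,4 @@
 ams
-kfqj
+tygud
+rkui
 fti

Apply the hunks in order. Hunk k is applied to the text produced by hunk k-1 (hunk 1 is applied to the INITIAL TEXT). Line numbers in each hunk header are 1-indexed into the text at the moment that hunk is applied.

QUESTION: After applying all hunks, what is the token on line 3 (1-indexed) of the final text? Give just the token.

Answer: rkui

Derivation:
Hunk 1: at line 3 remove [sod,xygqv,vvs] add [yxw,fti] -> 6 lines: ams tbu jlo yxw fti rhy
Hunk 2: at line 1 remove [tbu,jlo,yxw] add [kfqj] -> 4 lines: ams kfqj fti rhy
Hunk 3: at line 1 remove [kfqj] add [tygud,rkui] -> 5 lines: ams tygud rkui fti rhy
Final line 3: rkui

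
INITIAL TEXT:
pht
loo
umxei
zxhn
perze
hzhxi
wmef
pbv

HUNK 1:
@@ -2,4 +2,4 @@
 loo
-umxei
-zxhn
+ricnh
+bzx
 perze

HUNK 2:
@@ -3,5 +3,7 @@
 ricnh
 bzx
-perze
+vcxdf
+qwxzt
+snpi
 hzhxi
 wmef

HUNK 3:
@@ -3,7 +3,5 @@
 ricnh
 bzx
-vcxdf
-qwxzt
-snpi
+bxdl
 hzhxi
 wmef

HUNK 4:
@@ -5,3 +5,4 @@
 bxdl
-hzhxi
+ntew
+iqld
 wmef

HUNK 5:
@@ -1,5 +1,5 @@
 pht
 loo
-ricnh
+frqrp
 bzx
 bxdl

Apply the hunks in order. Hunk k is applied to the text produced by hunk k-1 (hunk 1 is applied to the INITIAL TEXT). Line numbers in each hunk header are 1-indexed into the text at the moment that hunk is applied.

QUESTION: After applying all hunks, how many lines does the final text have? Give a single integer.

Answer: 9

Derivation:
Hunk 1: at line 2 remove [umxei,zxhn] add [ricnh,bzx] -> 8 lines: pht loo ricnh bzx perze hzhxi wmef pbv
Hunk 2: at line 3 remove [perze] add [vcxdf,qwxzt,snpi] -> 10 lines: pht loo ricnh bzx vcxdf qwxzt snpi hzhxi wmef pbv
Hunk 3: at line 3 remove [vcxdf,qwxzt,snpi] add [bxdl] -> 8 lines: pht loo ricnh bzx bxdl hzhxi wmef pbv
Hunk 4: at line 5 remove [hzhxi] add [ntew,iqld] -> 9 lines: pht loo ricnh bzx bxdl ntew iqld wmef pbv
Hunk 5: at line 1 remove [ricnh] add [frqrp] -> 9 lines: pht loo frqrp bzx bxdl ntew iqld wmef pbv
Final line count: 9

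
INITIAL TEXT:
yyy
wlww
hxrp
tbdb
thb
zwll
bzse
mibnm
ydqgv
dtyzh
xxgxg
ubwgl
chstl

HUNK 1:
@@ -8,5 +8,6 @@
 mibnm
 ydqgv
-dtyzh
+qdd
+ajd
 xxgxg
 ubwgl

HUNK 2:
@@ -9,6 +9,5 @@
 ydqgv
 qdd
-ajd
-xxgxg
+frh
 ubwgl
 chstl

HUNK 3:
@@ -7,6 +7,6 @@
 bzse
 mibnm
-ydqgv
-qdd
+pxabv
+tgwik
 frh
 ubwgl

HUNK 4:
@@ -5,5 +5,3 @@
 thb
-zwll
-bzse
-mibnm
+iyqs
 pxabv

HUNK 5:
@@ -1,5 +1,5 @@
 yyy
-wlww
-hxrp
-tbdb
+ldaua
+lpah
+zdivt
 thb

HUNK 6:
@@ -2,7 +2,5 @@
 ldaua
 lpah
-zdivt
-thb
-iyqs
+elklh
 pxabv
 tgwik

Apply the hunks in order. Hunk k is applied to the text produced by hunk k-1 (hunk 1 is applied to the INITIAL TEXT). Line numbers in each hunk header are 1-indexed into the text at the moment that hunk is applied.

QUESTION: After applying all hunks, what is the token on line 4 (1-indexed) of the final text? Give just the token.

Answer: elklh

Derivation:
Hunk 1: at line 8 remove [dtyzh] add [qdd,ajd] -> 14 lines: yyy wlww hxrp tbdb thb zwll bzse mibnm ydqgv qdd ajd xxgxg ubwgl chstl
Hunk 2: at line 9 remove [ajd,xxgxg] add [frh] -> 13 lines: yyy wlww hxrp tbdb thb zwll bzse mibnm ydqgv qdd frh ubwgl chstl
Hunk 3: at line 7 remove [ydqgv,qdd] add [pxabv,tgwik] -> 13 lines: yyy wlww hxrp tbdb thb zwll bzse mibnm pxabv tgwik frh ubwgl chstl
Hunk 4: at line 5 remove [zwll,bzse,mibnm] add [iyqs] -> 11 lines: yyy wlww hxrp tbdb thb iyqs pxabv tgwik frh ubwgl chstl
Hunk 5: at line 1 remove [wlww,hxrp,tbdb] add [ldaua,lpah,zdivt] -> 11 lines: yyy ldaua lpah zdivt thb iyqs pxabv tgwik frh ubwgl chstl
Hunk 6: at line 2 remove [zdivt,thb,iyqs] add [elklh] -> 9 lines: yyy ldaua lpah elklh pxabv tgwik frh ubwgl chstl
Final line 4: elklh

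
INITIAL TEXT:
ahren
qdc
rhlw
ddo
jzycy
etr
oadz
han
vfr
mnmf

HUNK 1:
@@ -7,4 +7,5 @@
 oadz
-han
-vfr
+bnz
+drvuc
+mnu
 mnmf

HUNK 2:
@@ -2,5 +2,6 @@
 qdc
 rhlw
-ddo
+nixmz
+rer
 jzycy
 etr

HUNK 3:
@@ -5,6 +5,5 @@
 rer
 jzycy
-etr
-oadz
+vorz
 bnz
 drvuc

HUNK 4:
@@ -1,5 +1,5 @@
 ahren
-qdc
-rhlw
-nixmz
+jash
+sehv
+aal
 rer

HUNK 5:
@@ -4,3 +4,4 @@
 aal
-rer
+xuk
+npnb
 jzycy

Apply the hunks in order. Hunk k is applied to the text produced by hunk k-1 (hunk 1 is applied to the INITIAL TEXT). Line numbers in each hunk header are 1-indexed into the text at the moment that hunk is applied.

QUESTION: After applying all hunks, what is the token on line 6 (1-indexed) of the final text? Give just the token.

Answer: npnb

Derivation:
Hunk 1: at line 7 remove [han,vfr] add [bnz,drvuc,mnu] -> 11 lines: ahren qdc rhlw ddo jzycy etr oadz bnz drvuc mnu mnmf
Hunk 2: at line 2 remove [ddo] add [nixmz,rer] -> 12 lines: ahren qdc rhlw nixmz rer jzycy etr oadz bnz drvuc mnu mnmf
Hunk 3: at line 5 remove [etr,oadz] add [vorz] -> 11 lines: ahren qdc rhlw nixmz rer jzycy vorz bnz drvuc mnu mnmf
Hunk 4: at line 1 remove [qdc,rhlw,nixmz] add [jash,sehv,aal] -> 11 lines: ahren jash sehv aal rer jzycy vorz bnz drvuc mnu mnmf
Hunk 5: at line 4 remove [rer] add [xuk,npnb] -> 12 lines: ahren jash sehv aal xuk npnb jzycy vorz bnz drvuc mnu mnmf
Final line 6: npnb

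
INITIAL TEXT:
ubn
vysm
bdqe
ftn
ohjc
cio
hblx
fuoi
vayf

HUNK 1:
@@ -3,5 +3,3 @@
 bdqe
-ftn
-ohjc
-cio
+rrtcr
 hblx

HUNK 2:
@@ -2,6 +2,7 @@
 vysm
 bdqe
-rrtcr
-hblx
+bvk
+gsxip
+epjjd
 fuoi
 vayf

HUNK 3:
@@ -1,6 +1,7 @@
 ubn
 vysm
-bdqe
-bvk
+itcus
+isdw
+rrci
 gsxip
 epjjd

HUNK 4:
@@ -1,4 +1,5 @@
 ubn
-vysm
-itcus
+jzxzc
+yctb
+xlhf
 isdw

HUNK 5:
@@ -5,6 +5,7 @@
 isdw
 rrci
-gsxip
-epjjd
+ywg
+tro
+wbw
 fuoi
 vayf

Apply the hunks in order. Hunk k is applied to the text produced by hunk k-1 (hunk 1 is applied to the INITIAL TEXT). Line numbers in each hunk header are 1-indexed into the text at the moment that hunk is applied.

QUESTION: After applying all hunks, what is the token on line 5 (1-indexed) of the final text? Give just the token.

Answer: isdw

Derivation:
Hunk 1: at line 3 remove [ftn,ohjc,cio] add [rrtcr] -> 7 lines: ubn vysm bdqe rrtcr hblx fuoi vayf
Hunk 2: at line 2 remove [rrtcr,hblx] add [bvk,gsxip,epjjd] -> 8 lines: ubn vysm bdqe bvk gsxip epjjd fuoi vayf
Hunk 3: at line 1 remove [bdqe,bvk] add [itcus,isdw,rrci] -> 9 lines: ubn vysm itcus isdw rrci gsxip epjjd fuoi vayf
Hunk 4: at line 1 remove [vysm,itcus] add [jzxzc,yctb,xlhf] -> 10 lines: ubn jzxzc yctb xlhf isdw rrci gsxip epjjd fuoi vayf
Hunk 5: at line 5 remove [gsxip,epjjd] add [ywg,tro,wbw] -> 11 lines: ubn jzxzc yctb xlhf isdw rrci ywg tro wbw fuoi vayf
Final line 5: isdw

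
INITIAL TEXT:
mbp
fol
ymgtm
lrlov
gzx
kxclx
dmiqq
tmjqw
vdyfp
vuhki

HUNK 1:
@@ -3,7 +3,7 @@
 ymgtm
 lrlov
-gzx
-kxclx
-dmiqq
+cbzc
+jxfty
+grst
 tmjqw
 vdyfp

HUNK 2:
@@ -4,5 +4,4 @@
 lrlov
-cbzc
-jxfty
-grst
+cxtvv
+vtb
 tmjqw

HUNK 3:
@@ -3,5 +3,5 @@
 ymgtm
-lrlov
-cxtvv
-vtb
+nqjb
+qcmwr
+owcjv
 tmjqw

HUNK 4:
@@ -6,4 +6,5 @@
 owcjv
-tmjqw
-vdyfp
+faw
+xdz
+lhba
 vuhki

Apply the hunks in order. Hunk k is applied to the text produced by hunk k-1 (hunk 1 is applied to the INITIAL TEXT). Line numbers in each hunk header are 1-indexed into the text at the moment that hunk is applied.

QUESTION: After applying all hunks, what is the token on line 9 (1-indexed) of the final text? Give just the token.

Hunk 1: at line 3 remove [gzx,kxclx,dmiqq] add [cbzc,jxfty,grst] -> 10 lines: mbp fol ymgtm lrlov cbzc jxfty grst tmjqw vdyfp vuhki
Hunk 2: at line 4 remove [cbzc,jxfty,grst] add [cxtvv,vtb] -> 9 lines: mbp fol ymgtm lrlov cxtvv vtb tmjqw vdyfp vuhki
Hunk 3: at line 3 remove [lrlov,cxtvv,vtb] add [nqjb,qcmwr,owcjv] -> 9 lines: mbp fol ymgtm nqjb qcmwr owcjv tmjqw vdyfp vuhki
Hunk 4: at line 6 remove [tmjqw,vdyfp] add [faw,xdz,lhba] -> 10 lines: mbp fol ymgtm nqjb qcmwr owcjv faw xdz lhba vuhki
Final line 9: lhba

Answer: lhba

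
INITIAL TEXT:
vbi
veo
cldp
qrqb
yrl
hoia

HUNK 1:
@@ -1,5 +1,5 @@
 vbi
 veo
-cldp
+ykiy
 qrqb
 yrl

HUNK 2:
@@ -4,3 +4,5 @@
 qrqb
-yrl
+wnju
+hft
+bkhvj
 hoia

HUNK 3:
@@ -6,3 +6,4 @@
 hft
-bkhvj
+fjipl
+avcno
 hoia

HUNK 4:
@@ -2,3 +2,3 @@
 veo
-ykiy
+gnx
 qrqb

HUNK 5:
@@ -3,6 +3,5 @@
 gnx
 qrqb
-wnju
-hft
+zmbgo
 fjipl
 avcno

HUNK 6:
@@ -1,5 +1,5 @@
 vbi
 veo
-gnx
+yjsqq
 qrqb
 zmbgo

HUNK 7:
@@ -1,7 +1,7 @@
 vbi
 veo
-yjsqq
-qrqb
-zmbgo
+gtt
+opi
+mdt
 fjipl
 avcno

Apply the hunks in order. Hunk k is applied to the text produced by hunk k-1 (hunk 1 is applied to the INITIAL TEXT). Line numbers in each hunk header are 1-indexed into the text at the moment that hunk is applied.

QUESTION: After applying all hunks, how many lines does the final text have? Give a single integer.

Hunk 1: at line 1 remove [cldp] add [ykiy] -> 6 lines: vbi veo ykiy qrqb yrl hoia
Hunk 2: at line 4 remove [yrl] add [wnju,hft,bkhvj] -> 8 lines: vbi veo ykiy qrqb wnju hft bkhvj hoia
Hunk 3: at line 6 remove [bkhvj] add [fjipl,avcno] -> 9 lines: vbi veo ykiy qrqb wnju hft fjipl avcno hoia
Hunk 4: at line 2 remove [ykiy] add [gnx] -> 9 lines: vbi veo gnx qrqb wnju hft fjipl avcno hoia
Hunk 5: at line 3 remove [wnju,hft] add [zmbgo] -> 8 lines: vbi veo gnx qrqb zmbgo fjipl avcno hoia
Hunk 6: at line 1 remove [gnx] add [yjsqq] -> 8 lines: vbi veo yjsqq qrqb zmbgo fjipl avcno hoia
Hunk 7: at line 1 remove [yjsqq,qrqb,zmbgo] add [gtt,opi,mdt] -> 8 lines: vbi veo gtt opi mdt fjipl avcno hoia
Final line count: 8

Answer: 8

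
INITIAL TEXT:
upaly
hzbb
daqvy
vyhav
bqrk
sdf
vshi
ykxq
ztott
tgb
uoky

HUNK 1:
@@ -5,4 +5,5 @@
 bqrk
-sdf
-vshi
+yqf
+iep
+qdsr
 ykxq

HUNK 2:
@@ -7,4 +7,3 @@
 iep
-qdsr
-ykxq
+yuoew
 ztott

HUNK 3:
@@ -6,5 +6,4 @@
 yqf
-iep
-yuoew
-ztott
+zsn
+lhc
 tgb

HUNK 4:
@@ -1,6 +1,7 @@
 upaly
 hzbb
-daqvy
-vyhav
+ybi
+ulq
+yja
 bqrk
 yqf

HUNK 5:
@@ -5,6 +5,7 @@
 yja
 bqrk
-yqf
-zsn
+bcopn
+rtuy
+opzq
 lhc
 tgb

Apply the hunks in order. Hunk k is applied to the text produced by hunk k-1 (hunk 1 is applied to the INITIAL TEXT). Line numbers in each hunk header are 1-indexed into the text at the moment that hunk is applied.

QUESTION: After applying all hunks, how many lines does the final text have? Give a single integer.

Hunk 1: at line 5 remove [sdf,vshi] add [yqf,iep,qdsr] -> 12 lines: upaly hzbb daqvy vyhav bqrk yqf iep qdsr ykxq ztott tgb uoky
Hunk 2: at line 7 remove [qdsr,ykxq] add [yuoew] -> 11 lines: upaly hzbb daqvy vyhav bqrk yqf iep yuoew ztott tgb uoky
Hunk 3: at line 6 remove [iep,yuoew,ztott] add [zsn,lhc] -> 10 lines: upaly hzbb daqvy vyhav bqrk yqf zsn lhc tgb uoky
Hunk 4: at line 1 remove [daqvy,vyhav] add [ybi,ulq,yja] -> 11 lines: upaly hzbb ybi ulq yja bqrk yqf zsn lhc tgb uoky
Hunk 5: at line 5 remove [yqf,zsn] add [bcopn,rtuy,opzq] -> 12 lines: upaly hzbb ybi ulq yja bqrk bcopn rtuy opzq lhc tgb uoky
Final line count: 12

Answer: 12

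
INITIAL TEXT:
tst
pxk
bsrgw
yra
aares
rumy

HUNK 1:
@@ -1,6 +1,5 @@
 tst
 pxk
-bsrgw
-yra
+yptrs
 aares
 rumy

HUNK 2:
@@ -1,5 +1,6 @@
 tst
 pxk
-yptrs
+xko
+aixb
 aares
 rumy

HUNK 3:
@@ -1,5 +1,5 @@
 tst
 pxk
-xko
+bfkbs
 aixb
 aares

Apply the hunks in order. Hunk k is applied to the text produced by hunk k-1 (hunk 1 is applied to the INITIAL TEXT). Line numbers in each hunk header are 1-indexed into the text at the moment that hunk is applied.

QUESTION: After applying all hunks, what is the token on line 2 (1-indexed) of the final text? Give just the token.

Answer: pxk

Derivation:
Hunk 1: at line 1 remove [bsrgw,yra] add [yptrs] -> 5 lines: tst pxk yptrs aares rumy
Hunk 2: at line 1 remove [yptrs] add [xko,aixb] -> 6 lines: tst pxk xko aixb aares rumy
Hunk 3: at line 1 remove [xko] add [bfkbs] -> 6 lines: tst pxk bfkbs aixb aares rumy
Final line 2: pxk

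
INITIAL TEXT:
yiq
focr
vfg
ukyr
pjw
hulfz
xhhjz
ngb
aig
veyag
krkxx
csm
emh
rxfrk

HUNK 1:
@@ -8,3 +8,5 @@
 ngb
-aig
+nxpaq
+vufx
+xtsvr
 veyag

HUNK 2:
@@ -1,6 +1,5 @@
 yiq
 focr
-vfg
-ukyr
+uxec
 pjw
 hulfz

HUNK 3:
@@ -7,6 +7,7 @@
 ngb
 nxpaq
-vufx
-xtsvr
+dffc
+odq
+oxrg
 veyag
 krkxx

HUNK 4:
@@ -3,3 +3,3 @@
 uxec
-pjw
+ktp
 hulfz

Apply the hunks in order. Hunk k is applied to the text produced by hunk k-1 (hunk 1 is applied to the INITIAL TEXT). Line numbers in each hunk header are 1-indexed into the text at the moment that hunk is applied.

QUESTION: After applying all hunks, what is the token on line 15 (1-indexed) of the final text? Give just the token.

Hunk 1: at line 8 remove [aig] add [nxpaq,vufx,xtsvr] -> 16 lines: yiq focr vfg ukyr pjw hulfz xhhjz ngb nxpaq vufx xtsvr veyag krkxx csm emh rxfrk
Hunk 2: at line 1 remove [vfg,ukyr] add [uxec] -> 15 lines: yiq focr uxec pjw hulfz xhhjz ngb nxpaq vufx xtsvr veyag krkxx csm emh rxfrk
Hunk 3: at line 7 remove [vufx,xtsvr] add [dffc,odq,oxrg] -> 16 lines: yiq focr uxec pjw hulfz xhhjz ngb nxpaq dffc odq oxrg veyag krkxx csm emh rxfrk
Hunk 4: at line 3 remove [pjw] add [ktp] -> 16 lines: yiq focr uxec ktp hulfz xhhjz ngb nxpaq dffc odq oxrg veyag krkxx csm emh rxfrk
Final line 15: emh

Answer: emh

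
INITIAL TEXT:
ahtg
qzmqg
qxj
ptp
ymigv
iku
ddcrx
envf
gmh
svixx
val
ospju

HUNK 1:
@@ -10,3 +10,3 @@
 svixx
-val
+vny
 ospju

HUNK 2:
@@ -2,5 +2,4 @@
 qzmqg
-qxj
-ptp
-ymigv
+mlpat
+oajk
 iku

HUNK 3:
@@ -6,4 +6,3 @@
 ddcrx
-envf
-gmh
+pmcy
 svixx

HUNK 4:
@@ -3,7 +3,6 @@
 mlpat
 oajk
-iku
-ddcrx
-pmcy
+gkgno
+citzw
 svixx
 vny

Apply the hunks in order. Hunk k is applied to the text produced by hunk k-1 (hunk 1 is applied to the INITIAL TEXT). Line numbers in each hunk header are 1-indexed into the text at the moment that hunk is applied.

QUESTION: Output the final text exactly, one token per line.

Answer: ahtg
qzmqg
mlpat
oajk
gkgno
citzw
svixx
vny
ospju

Derivation:
Hunk 1: at line 10 remove [val] add [vny] -> 12 lines: ahtg qzmqg qxj ptp ymigv iku ddcrx envf gmh svixx vny ospju
Hunk 2: at line 2 remove [qxj,ptp,ymigv] add [mlpat,oajk] -> 11 lines: ahtg qzmqg mlpat oajk iku ddcrx envf gmh svixx vny ospju
Hunk 3: at line 6 remove [envf,gmh] add [pmcy] -> 10 lines: ahtg qzmqg mlpat oajk iku ddcrx pmcy svixx vny ospju
Hunk 4: at line 3 remove [iku,ddcrx,pmcy] add [gkgno,citzw] -> 9 lines: ahtg qzmqg mlpat oajk gkgno citzw svixx vny ospju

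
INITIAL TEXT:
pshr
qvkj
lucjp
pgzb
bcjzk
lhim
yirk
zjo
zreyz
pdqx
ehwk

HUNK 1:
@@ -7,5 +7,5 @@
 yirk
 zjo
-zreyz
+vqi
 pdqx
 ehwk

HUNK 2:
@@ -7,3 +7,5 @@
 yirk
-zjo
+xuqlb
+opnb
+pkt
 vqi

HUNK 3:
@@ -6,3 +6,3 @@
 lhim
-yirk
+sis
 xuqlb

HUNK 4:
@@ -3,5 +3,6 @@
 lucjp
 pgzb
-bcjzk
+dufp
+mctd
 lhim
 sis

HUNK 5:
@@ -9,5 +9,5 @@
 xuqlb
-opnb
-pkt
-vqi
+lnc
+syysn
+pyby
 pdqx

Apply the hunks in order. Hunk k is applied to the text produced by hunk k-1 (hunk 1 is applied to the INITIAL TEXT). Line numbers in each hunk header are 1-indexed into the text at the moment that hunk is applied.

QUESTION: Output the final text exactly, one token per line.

Answer: pshr
qvkj
lucjp
pgzb
dufp
mctd
lhim
sis
xuqlb
lnc
syysn
pyby
pdqx
ehwk

Derivation:
Hunk 1: at line 7 remove [zreyz] add [vqi] -> 11 lines: pshr qvkj lucjp pgzb bcjzk lhim yirk zjo vqi pdqx ehwk
Hunk 2: at line 7 remove [zjo] add [xuqlb,opnb,pkt] -> 13 lines: pshr qvkj lucjp pgzb bcjzk lhim yirk xuqlb opnb pkt vqi pdqx ehwk
Hunk 3: at line 6 remove [yirk] add [sis] -> 13 lines: pshr qvkj lucjp pgzb bcjzk lhim sis xuqlb opnb pkt vqi pdqx ehwk
Hunk 4: at line 3 remove [bcjzk] add [dufp,mctd] -> 14 lines: pshr qvkj lucjp pgzb dufp mctd lhim sis xuqlb opnb pkt vqi pdqx ehwk
Hunk 5: at line 9 remove [opnb,pkt,vqi] add [lnc,syysn,pyby] -> 14 lines: pshr qvkj lucjp pgzb dufp mctd lhim sis xuqlb lnc syysn pyby pdqx ehwk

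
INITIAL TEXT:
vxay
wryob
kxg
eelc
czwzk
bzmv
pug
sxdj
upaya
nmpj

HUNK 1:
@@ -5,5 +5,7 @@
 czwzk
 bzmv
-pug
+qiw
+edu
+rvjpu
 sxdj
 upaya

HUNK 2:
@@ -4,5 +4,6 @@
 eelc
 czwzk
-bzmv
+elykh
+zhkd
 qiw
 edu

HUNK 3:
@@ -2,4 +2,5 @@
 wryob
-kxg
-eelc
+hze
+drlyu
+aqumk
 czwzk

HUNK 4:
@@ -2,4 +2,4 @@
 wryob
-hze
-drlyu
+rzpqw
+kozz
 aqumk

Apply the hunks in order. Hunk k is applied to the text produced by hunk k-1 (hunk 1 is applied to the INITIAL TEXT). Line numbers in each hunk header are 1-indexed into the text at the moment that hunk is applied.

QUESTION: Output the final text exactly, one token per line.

Answer: vxay
wryob
rzpqw
kozz
aqumk
czwzk
elykh
zhkd
qiw
edu
rvjpu
sxdj
upaya
nmpj

Derivation:
Hunk 1: at line 5 remove [pug] add [qiw,edu,rvjpu] -> 12 lines: vxay wryob kxg eelc czwzk bzmv qiw edu rvjpu sxdj upaya nmpj
Hunk 2: at line 4 remove [bzmv] add [elykh,zhkd] -> 13 lines: vxay wryob kxg eelc czwzk elykh zhkd qiw edu rvjpu sxdj upaya nmpj
Hunk 3: at line 2 remove [kxg,eelc] add [hze,drlyu,aqumk] -> 14 lines: vxay wryob hze drlyu aqumk czwzk elykh zhkd qiw edu rvjpu sxdj upaya nmpj
Hunk 4: at line 2 remove [hze,drlyu] add [rzpqw,kozz] -> 14 lines: vxay wryob rzpqw kozz aqumk czwzk elykh zhkd qiw edu rvjpu sxdj upaya nmpj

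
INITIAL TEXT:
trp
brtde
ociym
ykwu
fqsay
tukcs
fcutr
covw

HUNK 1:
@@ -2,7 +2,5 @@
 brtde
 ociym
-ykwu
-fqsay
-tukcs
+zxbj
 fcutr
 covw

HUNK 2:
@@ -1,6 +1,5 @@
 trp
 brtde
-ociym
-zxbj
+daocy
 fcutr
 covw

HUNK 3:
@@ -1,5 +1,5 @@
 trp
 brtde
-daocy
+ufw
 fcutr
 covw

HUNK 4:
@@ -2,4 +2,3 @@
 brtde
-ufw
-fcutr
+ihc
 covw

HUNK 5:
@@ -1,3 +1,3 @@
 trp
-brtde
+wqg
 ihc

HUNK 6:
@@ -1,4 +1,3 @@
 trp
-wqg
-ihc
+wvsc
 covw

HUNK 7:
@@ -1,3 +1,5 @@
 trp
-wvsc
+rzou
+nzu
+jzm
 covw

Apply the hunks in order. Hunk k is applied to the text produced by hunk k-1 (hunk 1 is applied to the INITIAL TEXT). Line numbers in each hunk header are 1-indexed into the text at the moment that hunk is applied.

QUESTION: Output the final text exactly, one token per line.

Answer: trp
rzou
nzu
jzm
covw

Derivation:
Hunk 1: at line 2 remove [ykwu,fqsay,tukcs] add [zxbj] -> 6 lines: trp brtde ociym zxbj fcutr covw
Hunk 2: at line 1 remove [ociym,zxbj] add [daocy] -> 5 lines: trp brtde daocy fcutr covw
Hunk 3: at line 1 remove [daocy] add [ufw] -> 5 lines: trp brtde ufw fcutr covw
Hunk 4: at line 2 remove [ufw,fcutr] add [ihc] -> 4 lines: trp brtde ihc covw
Hunk 5: at line 1 remove [brtde] add [wqg] -> 4 lines: trp wqg ihc covw
Hunk 6: at line 1 remove [wqg,ihc] add [wvsc] -> 3 lines: trp wvsc covw
Hunk 7: at line 1 remove [wvsc] add [rzou,nzu,jzm] -> 5 lines: trp rzou nzu jzm covw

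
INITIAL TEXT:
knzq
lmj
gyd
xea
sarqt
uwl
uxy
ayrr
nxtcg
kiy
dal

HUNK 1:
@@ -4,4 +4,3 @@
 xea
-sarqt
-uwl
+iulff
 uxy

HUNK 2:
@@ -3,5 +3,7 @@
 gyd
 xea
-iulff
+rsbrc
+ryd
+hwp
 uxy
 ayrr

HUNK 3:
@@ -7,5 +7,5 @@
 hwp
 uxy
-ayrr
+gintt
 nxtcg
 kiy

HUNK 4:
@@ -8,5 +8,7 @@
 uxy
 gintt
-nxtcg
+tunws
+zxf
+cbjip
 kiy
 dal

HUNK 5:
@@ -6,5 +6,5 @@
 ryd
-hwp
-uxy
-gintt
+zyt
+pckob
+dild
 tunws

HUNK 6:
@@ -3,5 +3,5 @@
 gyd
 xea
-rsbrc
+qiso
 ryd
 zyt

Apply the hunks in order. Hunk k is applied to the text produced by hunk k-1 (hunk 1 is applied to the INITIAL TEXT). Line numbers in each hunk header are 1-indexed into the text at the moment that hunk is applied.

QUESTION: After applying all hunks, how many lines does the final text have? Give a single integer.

Answer: 14

Derivation:
Hunk 1: at line 4 remove [sarqt,uwl] add [iulff] -> 10 lines: knzq lmj gyd xea iulff uxy ayrr nxtcg kiy dal
Hunk 2: at line 3 remove [iulff] add [rsbrc,ryd,hwp] -> 12 lines: knzq lmj gyd xea rsbrc ryd hwp uxy ayrr nxtcg kiy dal
Hunk 3: at line 7 remove [ayrr] add [gintt] -> 12 lines: knzq lmj gyd xea rsbrc ryd hwp uxy gintt nxtcg kiy dal
Hunk 4: at line 8 remove [nxtcg] add [tunws,zxf,cbjip] -> 14 lines: knzq lmj gyd xea rsbrc ryd hwp uxy gintt tunws zxf cbjip kiy dal
Hunk 5: at line 6 remove [hwp,uxy,gintt] add [zyt,pckob,dild] -> 14 lines: knzq lmj gyd xea rsbrc ryd zyt pckob dild tunws zxf cbjip kiy dal
Hunk 6: at line 3 remove [rsbrc] add [qiso] -> 14 lines: knzq lmj gyd xea qiso ryd zyt pckob dild tunws zxf cbjip kiy dal
Final line count: 14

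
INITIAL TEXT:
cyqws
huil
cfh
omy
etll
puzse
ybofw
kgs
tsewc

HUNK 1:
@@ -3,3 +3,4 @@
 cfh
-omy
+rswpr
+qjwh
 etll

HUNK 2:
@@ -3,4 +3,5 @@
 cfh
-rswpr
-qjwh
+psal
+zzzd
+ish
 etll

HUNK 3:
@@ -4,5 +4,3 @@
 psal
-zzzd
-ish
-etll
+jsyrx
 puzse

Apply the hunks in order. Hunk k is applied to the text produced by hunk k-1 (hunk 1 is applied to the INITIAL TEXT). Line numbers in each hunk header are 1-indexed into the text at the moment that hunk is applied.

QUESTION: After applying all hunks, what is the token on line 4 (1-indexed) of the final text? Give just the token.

Hunk 1: at line 3 remove [omy] add [rswpr,qjwh] -> 10 lines: cyqws huil cfh rswpr qjwh etll puzse ybofw kgs tsewc
Hunk 2: at line 3 remove [rswpr,qjwh] add [psal,zzzd,ish] -> 11 lines: cyqws huil cfh psal zzzd ish etll puzse ybofw kgs tsewc
Hunk 3: at line 4 remove [zzzd,ish,etll] add [jsyrx] -> 9 lines: cyqws huil cfh psal jsyrx puzse ybofw kgs tsewc
Final line 4: psal

Answer: psal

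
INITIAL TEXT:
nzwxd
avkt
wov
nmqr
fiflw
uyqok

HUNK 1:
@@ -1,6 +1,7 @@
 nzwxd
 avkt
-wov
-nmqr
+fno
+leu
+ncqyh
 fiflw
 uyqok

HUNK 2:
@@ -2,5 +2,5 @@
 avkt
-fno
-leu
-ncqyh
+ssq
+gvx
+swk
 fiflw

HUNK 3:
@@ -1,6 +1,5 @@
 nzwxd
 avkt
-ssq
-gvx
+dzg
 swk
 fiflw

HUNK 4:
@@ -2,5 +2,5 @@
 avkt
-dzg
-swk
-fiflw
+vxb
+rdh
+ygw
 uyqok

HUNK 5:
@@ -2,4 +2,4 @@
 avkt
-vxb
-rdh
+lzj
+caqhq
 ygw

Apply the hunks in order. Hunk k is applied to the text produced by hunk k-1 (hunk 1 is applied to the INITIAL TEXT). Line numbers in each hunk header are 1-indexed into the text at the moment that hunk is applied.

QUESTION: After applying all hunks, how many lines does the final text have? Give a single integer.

Hunk 1: at line 1 remove [wov,nmqr] add [fno,leu,ncqyh] -> 7 lines: nzwxd avkt fno leu ncqyh fiflw uyqok
Hunk 2: at line 2 remove [fno,leu,ncqyh] add [ssq,gvx,swk] -> 7 lines: nzwxd avkt ssq gvx swk fiflw uyqok
Hunk 3: at line 1 remove [ssq,gvx] add [dzg] -> 6 lines: nzwxd avkt dzg swk fiflw uyqok
Hunk 4: at line 2 remove [dzg,swk,fiflw] add [vxb,rdh,ygw] -> 6 lines: nzwxd avkt vxb rdh ygw uyqok
Hunk 5: at line 2 remove [vxb,rdh] add [lzj,caqhq] -> 6 lines: nzwxd avkt lzj caqhq ygw uyqok
Final line count: 6

Answer: 6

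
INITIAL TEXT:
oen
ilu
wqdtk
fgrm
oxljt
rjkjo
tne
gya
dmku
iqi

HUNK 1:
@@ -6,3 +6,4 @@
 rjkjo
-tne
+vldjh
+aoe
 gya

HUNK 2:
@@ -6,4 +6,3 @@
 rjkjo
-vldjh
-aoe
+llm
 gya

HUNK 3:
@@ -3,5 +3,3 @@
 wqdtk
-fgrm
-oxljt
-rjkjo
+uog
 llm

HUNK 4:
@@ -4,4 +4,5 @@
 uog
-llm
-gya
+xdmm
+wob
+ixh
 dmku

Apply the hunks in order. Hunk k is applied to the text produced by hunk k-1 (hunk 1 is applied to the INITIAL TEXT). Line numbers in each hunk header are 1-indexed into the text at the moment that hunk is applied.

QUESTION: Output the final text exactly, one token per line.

Answer: oen
ilu
wqdtk
uog
xdmm
wob
ixh
dmku
iqi

Derivation:
Hunk 1: at line 6 remove [tne] add [vldjh,aoe] -> 11 lines: oen ilu wqdtk fgrm oxljt rjkjo vldjh aoe gya dmku iqi
Hunk 2: at line 6 remove [vldjh,aoe] add [llm] -> 10 lines: oen ilu wqdtk fgrm oxljt rjkjo llm gya dmku iqi
Hunk 3: at line 3 remove [fgrm,oxljt,rjkjo] add [uog] -> 8 lines: oen ilu wqdtk uog llm gya dmku iqi
Hunk 4: at line 4 remove [llm,gya] add [xdmm,wob,ixh] -> 9 lines: oen ilu wqdtk uog xdmm wob ixh dmku iqi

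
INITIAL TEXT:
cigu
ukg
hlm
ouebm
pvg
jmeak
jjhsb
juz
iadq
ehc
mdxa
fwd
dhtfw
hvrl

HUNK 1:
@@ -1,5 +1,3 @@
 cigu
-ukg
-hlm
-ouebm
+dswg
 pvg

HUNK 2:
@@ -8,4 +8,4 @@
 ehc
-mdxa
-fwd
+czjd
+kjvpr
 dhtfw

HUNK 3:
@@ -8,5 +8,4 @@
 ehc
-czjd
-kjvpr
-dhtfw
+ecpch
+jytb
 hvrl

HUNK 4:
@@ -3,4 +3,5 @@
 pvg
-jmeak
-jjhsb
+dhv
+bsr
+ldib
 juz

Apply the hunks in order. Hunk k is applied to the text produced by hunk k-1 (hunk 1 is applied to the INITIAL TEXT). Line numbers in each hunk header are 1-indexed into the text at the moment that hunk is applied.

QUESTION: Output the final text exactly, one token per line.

Answer: cigu
dswg
pvg
dhv
bsr
ldib
juz
iadq
ehc
ecpch
jytb
hvrl

Derivation:
Hunk 1: at line 1 remove [ukg,hlm,ouebm] add [dswg] -> 12 lines: cigu dswg pvg jmeak jjhsb juz iadq ehc mdxa fwd dhtfw hvrl
Hunk 2: at line 8 remove [mdxa,fwd] add [czjd,kjvpr] -> 12 lines: cigu dswg pvg jmeak jjhsb juz iadq ehc czjd kjvpr dhtfw hvrl
Hunk 3: at line 8 remove [czjd,kjvpr,dhtfw] add [ecpch,jytb] -> 11 lines: cigu dswg pvg jmeak jjhsb juz iadq ehc ecpch jytb hvrl
Hunk 4: at line 3 remove [jmeak,jjhsb] add [dhv,bsr,ldib] -> 12 lines: cigu dswg pvg dhv bsr ldib juz iadq ehc ecpch jytb hvrl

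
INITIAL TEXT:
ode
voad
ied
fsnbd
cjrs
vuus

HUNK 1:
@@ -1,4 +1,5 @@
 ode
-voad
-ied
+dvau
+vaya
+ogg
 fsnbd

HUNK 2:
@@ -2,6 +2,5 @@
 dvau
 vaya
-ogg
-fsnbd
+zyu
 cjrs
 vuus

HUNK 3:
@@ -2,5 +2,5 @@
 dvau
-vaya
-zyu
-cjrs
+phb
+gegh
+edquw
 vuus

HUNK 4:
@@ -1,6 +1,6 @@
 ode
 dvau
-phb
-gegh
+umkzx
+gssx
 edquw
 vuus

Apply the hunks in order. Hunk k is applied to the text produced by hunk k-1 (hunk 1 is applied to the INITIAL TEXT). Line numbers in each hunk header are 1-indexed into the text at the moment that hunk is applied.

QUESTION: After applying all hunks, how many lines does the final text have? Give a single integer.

Hunk 1: at line 1 remove [voad,ied] add [dvau,vaya,ogg] -> 7 lines: ode dvau vaya ogg fsnbd cjrs vuus
Hunk 2: at line 2 remove [ogg,fsnbd] add [zyu] -> 6 lines: ode dvau vaya zyu cjrs vuus
Hunk 3: at line 2 remove [vaya,zyu,cjrs] add [phb,gegh,edquw] -> 6 lines: ode dvau phb gegh edquw vuus
Hunk 4: at line 1 remove [phb,gegh] add [umkzx,gssx] -> 6 lines: ode dvau umkzx gssx edquw vuus
Final line count: 6

Answer: 6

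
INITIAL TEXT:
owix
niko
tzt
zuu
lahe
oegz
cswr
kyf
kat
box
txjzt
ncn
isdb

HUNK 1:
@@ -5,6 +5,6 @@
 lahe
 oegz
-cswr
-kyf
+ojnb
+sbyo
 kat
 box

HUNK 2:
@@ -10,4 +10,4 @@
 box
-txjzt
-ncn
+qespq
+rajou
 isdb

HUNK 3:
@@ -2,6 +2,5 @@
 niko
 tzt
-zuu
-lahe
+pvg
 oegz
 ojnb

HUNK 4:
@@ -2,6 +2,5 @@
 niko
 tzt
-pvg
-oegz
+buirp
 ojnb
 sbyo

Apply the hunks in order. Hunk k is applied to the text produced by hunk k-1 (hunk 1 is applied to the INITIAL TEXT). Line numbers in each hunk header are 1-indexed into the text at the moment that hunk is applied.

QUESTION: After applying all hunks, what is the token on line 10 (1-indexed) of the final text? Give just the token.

Answer: rajou

Derivation:
Hunk 1: at line 5 remove [cswr,kyf] add [ojnb,sbyo] -> 13 lines: owix niko tzt zuu lahe oegz ojnb sbyo kat box txjzt ncn isdb
Hunk 2: at line 10 remove [txjzt,ncn] add [qespq,rajou] -> 13 lines: owix niko tzt zuu lahe oegz ojnb sbyo kat box qespq rajou isdb
Hunk 3: at line 2 remove [zuu,lahe] add [pvg] -> 12 lines: owix niko tzt pvg oegz ojnb sbyo kat box qespq rajou isdb
Hunk 4: at line 2 remove [pvg,oegz] add [buirp] -> 11 lines: owix niko tzt buirp ojnb sbyo kat box qespq rajou isdb
Final line 10: rajou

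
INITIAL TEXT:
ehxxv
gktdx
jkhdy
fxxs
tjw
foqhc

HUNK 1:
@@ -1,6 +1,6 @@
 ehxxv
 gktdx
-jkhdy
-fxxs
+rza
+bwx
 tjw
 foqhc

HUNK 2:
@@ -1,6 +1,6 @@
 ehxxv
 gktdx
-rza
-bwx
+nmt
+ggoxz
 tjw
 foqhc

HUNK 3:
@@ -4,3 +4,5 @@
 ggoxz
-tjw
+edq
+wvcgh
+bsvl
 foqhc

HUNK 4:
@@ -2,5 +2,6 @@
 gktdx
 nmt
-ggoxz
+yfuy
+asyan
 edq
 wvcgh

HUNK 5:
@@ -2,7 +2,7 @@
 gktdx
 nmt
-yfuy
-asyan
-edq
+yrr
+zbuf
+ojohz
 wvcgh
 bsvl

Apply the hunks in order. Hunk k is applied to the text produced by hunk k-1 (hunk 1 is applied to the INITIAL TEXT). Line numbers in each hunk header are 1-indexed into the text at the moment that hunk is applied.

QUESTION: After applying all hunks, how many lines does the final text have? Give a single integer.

Hunk 1: at line 1 remove [jkhdy,fxxs] add [rza,bwx] -> 6 lines: ehxxv gktdx rza bwx tjw foqhc
Hunk 2: at line 1 remove [rza,bwx] add [nmt,ggoxz] -> 6 lines: ehxxv gktdx nmt ggoxz tjw foqhc
Hunk 3: at line 4 remove [tjw] add [edq,wvcgh,bsvl] -> 8 lines: ehxxv gktdx nmt ggoxz edq wvcgh bsvl foqhc
Hunk 4: at line 2 remove [ggoxz] add [yfuy,asyan] -> 9 lines: ehxxv gktdx nmt yfuy asyan edq wvcgh bsvl foqhc
Hunk 5: at line 2 remove [yfuy,asyan,edq] add [yrr,zbuf,ojohz] -> 9 lines: ehxxv gktdx nmt yrr zbuf ojohz wvcgh bsvl foqhc
Final line count: 9

Answer: 9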